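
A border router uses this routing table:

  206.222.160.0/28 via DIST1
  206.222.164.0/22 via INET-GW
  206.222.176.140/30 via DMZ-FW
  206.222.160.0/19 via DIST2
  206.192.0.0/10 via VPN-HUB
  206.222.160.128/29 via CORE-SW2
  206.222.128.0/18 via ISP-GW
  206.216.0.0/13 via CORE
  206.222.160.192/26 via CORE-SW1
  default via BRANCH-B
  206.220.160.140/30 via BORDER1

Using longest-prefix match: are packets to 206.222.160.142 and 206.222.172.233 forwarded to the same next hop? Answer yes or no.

206.222.160.142: longest match 206.222.160.0/19 -> DIST2
206.222.172.233: longest match 206.222.160.0/19 -> DIST2

yes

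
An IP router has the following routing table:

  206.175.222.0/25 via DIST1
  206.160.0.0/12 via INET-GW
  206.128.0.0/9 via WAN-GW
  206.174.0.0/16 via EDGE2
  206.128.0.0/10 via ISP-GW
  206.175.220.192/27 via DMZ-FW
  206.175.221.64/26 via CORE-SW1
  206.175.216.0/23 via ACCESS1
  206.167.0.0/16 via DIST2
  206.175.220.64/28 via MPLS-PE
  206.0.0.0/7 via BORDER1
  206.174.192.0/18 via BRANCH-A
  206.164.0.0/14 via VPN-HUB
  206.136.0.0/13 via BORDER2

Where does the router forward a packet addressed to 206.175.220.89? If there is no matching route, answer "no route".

INET-GW

Routes whose prefix contains 206.175.220.89:
  206.0.0.0/7 (206.0.0.0 - 207.255.255.255) -> BORDER1
  206.128.0.0/9 (206.128.0.0 - 206.255.255.255) -> WAN-GW
  206.128.0.0/10 (206.128.0.0 - 206.191.255.255) -> ISP-GW
  206.160.0.0/12 (206.160.0.0 - 206.175.255.255) -> INET-GW
More-specific entries that do NOT match:
  206.175.220.64/28 (206.175.220.64 - 206.175.220.79) does not contain 206.175.220.89
  206.175.220.192/27 (206.175.220.192 - 206.175.220.223) does not contain 206.175.220.89
  206.175.221.64/26 (206.175.221.64 - 206.175.221.127) does not contain 206.175.220.89
  206.175.222.0/25 (206.175.222.0 - 206.175.222.127) does not contain 206.175.220.89
  206.175.216.0/23 (206.175.216.0 - 206.175.217.255) does not contain 206.175.220.89
  206.174.192.0/18 (206.174.192.0 - 206.174.255.255) does not contain 206.175.220.89
  206.174.0.0/16 (206.174.0.0 - 206.174.255.255) does not contain 206.175.220.89
  206.167.0.0/16 (206.167.0.0 - 206.167.255.255) does not contain 206.175.220.89
  206.164.0.0/14 (206.164.0.0 - 206.167.255.255) does not contain 206.175.220.89
  206.136.0.0/13 (206.136.0.0 - 206.143.255.255) does not contain 206.175.220.89
Longest matching prefix is /12 -> next hop INET-GW.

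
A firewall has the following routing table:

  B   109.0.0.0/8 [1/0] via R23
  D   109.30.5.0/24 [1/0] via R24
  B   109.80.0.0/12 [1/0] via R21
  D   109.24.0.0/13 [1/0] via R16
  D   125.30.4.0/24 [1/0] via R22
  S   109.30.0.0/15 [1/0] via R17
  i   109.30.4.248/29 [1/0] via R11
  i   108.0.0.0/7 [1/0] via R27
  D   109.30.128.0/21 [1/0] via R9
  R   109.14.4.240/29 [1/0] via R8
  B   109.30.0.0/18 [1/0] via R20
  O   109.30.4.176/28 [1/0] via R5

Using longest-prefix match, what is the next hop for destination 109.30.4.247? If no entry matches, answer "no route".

R20

Routes whose prefix contains 109.30.4.247:
  108.0.0.0/7 (108.0.0.0 - 109.255.255.255) -> R27
  109.0.0.0/8 (109.0.0.0 - 109.255.255.255) -> R23
  109.24.0.0/13 (109.24.0.0 - 109.31.255.255) -> R16
  109.30.0.0/15 (109.30.0.0 - 109.31.255.255) -> R17
  109.30.0.0/18 (109.30.0.0 - 109.30.63.255) -> R20
More-specific entries that do NOT match:
  109.30.4.248/29 (109.30.4.248 - 109.30.4.255) does not contain 109.30.4.247
  109.14.4.240/29 (109.14.4.240 - 109.14.4.247) does not contain 109.30.4.247
  109.30.4.176/28 (109.30.4.176 - 109.30.4.191) does not contain 109.30.4.247
  109.30.5.0/24 (109.30.5.0 - 109.30.5.255) does not contain 109.30.4.247
  125.30.4.0/24 (125.30.4.0 - 125.30.4.255) does not contain 109.30.4.247
  109.30.128.0/21 (109.30.128.0 - 109.30.135.255) does not contain 109.30.4.247
Longest matching prefix is /18 -> next hop R20.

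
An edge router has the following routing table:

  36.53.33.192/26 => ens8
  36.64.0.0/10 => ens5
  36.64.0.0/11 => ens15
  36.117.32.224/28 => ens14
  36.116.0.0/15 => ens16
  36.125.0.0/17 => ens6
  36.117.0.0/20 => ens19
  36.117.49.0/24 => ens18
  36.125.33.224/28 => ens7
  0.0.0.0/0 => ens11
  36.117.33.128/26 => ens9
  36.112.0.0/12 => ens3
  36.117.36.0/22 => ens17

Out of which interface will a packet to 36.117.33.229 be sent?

Routes whose prefix contains 36.117.33.229:
  0.0.0.0/0 (default, matches everything) -> ens11
  36.64.0.0/10 (36.64.0.0 - 36.127.255.255) -> ens5
  36.112.0.0/12 (36.112.0.0 - 36.127.255.255) -> ens3
  36.116.0.0/15 (36.116.0.0 - 36.117.255.255) -> ens16
More-specific entries that do NOT match:
  36.117.32.224/28 (36.117.32.224 - 36.117.32.239) does not contain 36.117.33.229
  36.125.33.224/28 (36.125.33.224 - 36.125.33.239) does not contain 36.117.33.229
  36.53.33.192/26 (36.53.33.192 - 36.53.33.255) does not contain 36.117.33.229
  36.117.33.128/26 (36.117.33.128 - 36.117.33.191) does not contain 36.117.33.229
  36.117.49.0/24 (36.117.49.0 - 36.117.49.255) does not contain 36.117.33.229
  36.117.36.0/22 (36.117.36.0 - 36.117.39.255) does not contain 36.117.33.229
  36.117.0.0/20 (36.117.0.0 - 36.117.15.255) does not contain 36.117.33.229
  36.125.0.0/17 (36.125.0.0 - 36.125.127.255) does not contain 36.117.33.229
Longest matching prefix is /15 -> interface ens16.

ens16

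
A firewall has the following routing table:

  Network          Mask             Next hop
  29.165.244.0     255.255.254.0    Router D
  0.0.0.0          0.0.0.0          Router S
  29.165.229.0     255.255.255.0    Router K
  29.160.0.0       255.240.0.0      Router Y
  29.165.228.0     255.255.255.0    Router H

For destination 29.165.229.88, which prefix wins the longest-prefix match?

29.165.229.0/24

Entries matching 29.165.229.88:
  0.0.0.0/0 (default, matches everything)
  29.160.0.0/12 (29.160.0.0 - 29.175.255.255)
  29.165.229.0/24 (29.165.229.0 - 29.165.229.255)
Most specific is 29.165.229.0/24.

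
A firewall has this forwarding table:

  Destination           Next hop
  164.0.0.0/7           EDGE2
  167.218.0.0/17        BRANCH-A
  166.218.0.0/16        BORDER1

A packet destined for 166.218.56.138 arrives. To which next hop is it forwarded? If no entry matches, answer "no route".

Routes whose prefix contains 166.218.56.138:
  166.218.0.0/16 (166.218.0.0 - 166.218.255.255) -> BORDER1
More-specific entries that do NOT match:
  167.218.0.0/17 (167.218.0.0 - 167.218.127.255) does not contain 166.218.56.138
Longest matching prefix is /16 -> next hop BORDER1.

BORDER1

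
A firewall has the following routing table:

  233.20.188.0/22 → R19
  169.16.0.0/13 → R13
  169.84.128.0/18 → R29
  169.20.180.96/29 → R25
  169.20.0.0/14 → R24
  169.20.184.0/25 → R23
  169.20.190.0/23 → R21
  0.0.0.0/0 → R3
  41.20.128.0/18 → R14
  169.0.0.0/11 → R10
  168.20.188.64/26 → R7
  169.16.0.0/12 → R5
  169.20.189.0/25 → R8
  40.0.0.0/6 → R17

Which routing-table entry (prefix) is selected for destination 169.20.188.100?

169.20.0.0/14

Entries matching 169.20.188.100:
  0.0.0.0/0 (default, matches everything)
  169.0.0.0/11 (169.0.0.0 - 169.31.255.255)
  169.16.0.0/12 (169.16.0.0 - 169.31.255.255)
  169.16.0.0/13 (169.16.0.0 - 169.23.255.255)
  169.20.0.0/14 (169.20.0.0 - 169.23.255.255)
Most specific is 169.20.0.0/14.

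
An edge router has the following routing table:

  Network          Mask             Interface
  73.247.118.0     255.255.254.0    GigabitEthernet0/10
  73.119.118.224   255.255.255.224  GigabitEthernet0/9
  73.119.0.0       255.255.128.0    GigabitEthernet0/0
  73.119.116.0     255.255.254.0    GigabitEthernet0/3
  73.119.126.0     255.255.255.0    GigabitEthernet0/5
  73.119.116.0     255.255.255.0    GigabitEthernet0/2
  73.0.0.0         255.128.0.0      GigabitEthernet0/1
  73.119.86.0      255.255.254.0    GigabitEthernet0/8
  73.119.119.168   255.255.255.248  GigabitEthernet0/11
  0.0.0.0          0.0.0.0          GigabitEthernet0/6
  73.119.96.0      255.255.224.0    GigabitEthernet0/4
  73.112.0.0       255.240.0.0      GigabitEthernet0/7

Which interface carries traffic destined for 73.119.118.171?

Routes whose prefix contains 73.119.118.171:
  0.0.0.0/0 (default, matches everything) -> GigabitEthernet0/6
  73.0.0.0/9 (73.0.0.0 - 73.127.255.255) -> GigabitEthernet0/1
  73.112.0.0/12 (73.112.0.0 - 73.127.255.255) -> GigabitEthernet0/7
  73.119.0.0/17 (73.119.0.0 - 73.119.127.255) -> GigabitEthernet0/0
  73.119.96.0/19 (73.119.96.0 - 73.119.127.255) -> GigabitEthernet0/4
More-specific entries that do NOT match:
  73.119.119.168/29 (73.119.119.168 - 73.119.119.175) does not contain 73.119.118.171
  73.119.118.224/27 (73.119.118.224 - 73.119.118.255) does not contain 73.119.118.171
  73.119.126.0/24 (73.119.126.0 - 73.119.126.255) does not contain 73.119.118.171
  73.119.116.0/24 (73.119.116.0 - 73.119.116.255) does not contain 73.119.118.171
  73.247.118.0/23 (73.247.118.0 - 73.247.119.255) does not contain 73.119.118.171
  73.119.116.0/23 (73.119.116.0 - 73.119.117.255) does not contain 73.119.118.171
  73.119.86.0/23 (73.119.86.0 - 73.119.87.255) does not contain 73.119.118.171
Longest matching prefix is /19 -> interface GigabitEthernet0/4.

GigabitEthernet0/4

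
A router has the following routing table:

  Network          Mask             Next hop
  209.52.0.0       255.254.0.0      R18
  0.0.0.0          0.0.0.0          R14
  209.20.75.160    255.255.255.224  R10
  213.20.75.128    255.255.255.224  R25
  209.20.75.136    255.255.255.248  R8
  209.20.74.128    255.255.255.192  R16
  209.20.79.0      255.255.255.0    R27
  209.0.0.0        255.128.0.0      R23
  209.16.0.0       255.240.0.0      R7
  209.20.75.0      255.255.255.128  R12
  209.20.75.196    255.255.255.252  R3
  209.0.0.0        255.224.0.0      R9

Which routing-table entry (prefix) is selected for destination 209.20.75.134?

Entries matching 209.20.75.134:
  0.0.0.0/0 (default, matches everything)
  209.0.0.0/9 (209.0.0.0 - 209.127.255.255)
  209.0.0.0/11 (209.0.0.0 - 209.31.255.255)
  209.16.0.0/12 (209.16.0.0 - 209.31.255.255)
Most specific is 209.16.0.0/12.

209.16.0.0/12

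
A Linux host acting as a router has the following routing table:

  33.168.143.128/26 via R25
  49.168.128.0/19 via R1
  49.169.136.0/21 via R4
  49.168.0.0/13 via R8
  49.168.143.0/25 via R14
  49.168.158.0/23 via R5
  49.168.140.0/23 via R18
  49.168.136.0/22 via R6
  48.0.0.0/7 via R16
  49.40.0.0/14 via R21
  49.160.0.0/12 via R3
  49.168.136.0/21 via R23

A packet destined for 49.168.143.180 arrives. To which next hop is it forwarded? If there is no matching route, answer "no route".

R23

Routes whose prefix contains 49.168.143.180:
  48.0.0.0/7 (48.0.0.0 - 49.255.255.255) -> R16
  49.160.0.0/12 (49.160.0.0 - 49.175.255.255) -> R3
  49.168.0.0/13 (49.168.0.0 - 49.175.255.255) -> R8
  49.168.128.0/19 (49.168.128.0 - 49.168.159.255) -> R1
  49.168.136.0/21 (49.168.136.0 - 49.168.143.255) -> R23
More-specific entries that do NOT match:
  33.168.143.128/26 (33.168.143.128 - 33.168.143.191) does not contain 49.168.143.180
  49.168.143.0/25 (49.168.143.0 - 49.168.143.127) does not contain 49.168.143.180
  49.168.158.0/23 (49.168.158.0 - 49.168.159.255) does not contain 49.168.143.180
  49.168.140.0/23 (49.168.140.0 - 49.168.141.255) does not contain 49.168.143.180
  49.168.136.0/22 (49.168.136.0 - 49.168.139.255) does not contain 49.168.143.180
Longest matching prefix is /21 -> next hop R23.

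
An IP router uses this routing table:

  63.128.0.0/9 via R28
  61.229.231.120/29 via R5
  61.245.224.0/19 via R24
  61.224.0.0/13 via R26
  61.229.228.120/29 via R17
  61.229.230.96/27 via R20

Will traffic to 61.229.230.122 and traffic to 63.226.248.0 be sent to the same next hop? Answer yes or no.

no

61.229.230.122: longest match 61.229.230.96/27 -> R20
63.226.248.0: longest match 63.128.0.0/9 -> R28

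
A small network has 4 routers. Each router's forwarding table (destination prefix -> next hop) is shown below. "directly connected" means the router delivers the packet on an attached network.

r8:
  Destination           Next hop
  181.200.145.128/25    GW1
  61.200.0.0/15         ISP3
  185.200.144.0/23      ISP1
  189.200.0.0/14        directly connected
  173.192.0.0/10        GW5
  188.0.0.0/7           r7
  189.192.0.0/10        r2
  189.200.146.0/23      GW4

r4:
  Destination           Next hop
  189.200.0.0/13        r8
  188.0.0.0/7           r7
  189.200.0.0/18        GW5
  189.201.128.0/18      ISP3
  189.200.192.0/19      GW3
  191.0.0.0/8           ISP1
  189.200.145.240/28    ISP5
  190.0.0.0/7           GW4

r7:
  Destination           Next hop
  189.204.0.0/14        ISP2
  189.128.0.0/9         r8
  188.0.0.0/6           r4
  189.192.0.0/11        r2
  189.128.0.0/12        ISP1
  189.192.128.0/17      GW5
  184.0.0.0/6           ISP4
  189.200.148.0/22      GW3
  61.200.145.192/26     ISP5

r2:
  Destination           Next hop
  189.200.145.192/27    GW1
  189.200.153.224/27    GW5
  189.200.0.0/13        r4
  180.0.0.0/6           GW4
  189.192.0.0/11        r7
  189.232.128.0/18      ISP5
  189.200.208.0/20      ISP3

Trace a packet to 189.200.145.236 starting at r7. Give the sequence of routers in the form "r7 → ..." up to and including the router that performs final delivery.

r7 → r2 → r4 → r8

At r7: longest match for 189.200.145.236 is 189.192.0.0/11 -> r2
At r2: longest match for 189.200.145.236 is 189.200.0.0/13 -> r4
At r4: longest match for 189.200.145.236 is 189.200.0.0/13 -> r8
At r8: longest match for 189.200.145.236 is 189.200.0.0/14 -> directly connected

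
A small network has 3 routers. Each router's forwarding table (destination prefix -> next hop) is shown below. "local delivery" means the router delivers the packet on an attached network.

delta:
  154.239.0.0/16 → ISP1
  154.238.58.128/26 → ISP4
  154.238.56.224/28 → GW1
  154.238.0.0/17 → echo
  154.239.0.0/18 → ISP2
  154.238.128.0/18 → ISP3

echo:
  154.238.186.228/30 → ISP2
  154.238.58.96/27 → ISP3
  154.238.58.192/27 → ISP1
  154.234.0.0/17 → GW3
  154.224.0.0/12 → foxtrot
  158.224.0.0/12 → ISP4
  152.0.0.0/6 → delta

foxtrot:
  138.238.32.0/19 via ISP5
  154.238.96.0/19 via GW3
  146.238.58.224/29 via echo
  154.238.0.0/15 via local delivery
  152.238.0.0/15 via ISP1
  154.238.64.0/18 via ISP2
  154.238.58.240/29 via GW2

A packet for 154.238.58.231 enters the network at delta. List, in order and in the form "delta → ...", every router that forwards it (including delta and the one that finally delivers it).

delta → echo → foxtrot

At delta: longest match for 154.238.58.231 is 154.238.0.0/17 -> echo
At echo: longest match for 154.238.58.231 is 154.224.0.0/12 -> foxtrot
At foxtrot: longest match for 154.238.58.231 is 154.238.0.0/15 -> local delivery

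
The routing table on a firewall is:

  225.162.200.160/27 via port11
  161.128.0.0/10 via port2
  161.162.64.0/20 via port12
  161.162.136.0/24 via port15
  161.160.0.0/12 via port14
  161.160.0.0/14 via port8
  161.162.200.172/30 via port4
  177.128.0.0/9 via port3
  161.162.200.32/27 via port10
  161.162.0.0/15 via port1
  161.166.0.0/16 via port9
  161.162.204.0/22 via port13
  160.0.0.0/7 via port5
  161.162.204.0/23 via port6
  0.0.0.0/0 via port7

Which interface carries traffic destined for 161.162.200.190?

port1

Routes whose prefix contains 161.162.200.190:
  0.0.0.0/0 (default, matches everything) -> port7
  160.0.0.0/7 (160.0.0.0 - 161.255.255.255) -> port5
  161.128.0.0/10 (161.128.0.0 - 161.191.255.255) -> port2
  161.160.0.0/12 (161.160.0.0 - 161.175.255.255) -> port14
  161.160.0.0/14 (161.160.0.0 - 161.163.255.255) -> port8
  161.162.0.0/15 (161.162.0.0 - 161.163.255.255) -> port1
More-specific entries that do NOT match:
  161.162.200.172/30 (161.162.200.172 - 161.162.200.175) does not contain 161.162.200.190
  225.162.200.160/27 (225.162.200.160 - 225.162.200.191) does not contain 161.162.200.190
  161.162.200.32/27 (161.162.200.32 - 161.162.200.63) does not contain 161.162.200.190
  161.162.136.0/24 (161.162.136.0 - 161.162.136.255) does not contain 161.162.200.190
  161.162.204.0/23 (161.162.204.0 - 161.162.205.255) does not contain 161.162.200.190
  161.162.204.0/22 (161.162.204.0 - 161.162.207.255) does not contain 161.162.200.190
  161.162.64.0/20 (161.162.64.0 - 161.162.79.255) does not contain 161.162.200.190
  161.166.0.0/16 (161.166.0.0 - 161.166.255.255) does not contain 161.162.200.190
Longest matching prefix is /15 -> interface port1.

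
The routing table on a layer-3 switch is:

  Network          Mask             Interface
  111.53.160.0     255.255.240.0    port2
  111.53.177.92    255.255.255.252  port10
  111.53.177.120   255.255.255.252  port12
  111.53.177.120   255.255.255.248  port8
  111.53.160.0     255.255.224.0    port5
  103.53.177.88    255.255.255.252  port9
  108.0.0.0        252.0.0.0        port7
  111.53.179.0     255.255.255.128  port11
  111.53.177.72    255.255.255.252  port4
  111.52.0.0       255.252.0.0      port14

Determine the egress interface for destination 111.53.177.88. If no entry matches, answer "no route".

port5

Routes whose prefix contains 111.53.177.88:
  108.0.0.0/6 (108.0.0.0 - 111.255.255.255) -> port7
  111.52.0.0/14 (111.52.0.0 - 111.55.255.255) -> port14
  111.53.160.0/19 (111.53.160.0 - 111.53.191.255) -> port5
More-specific entries that do NOT match:
  111.53.177.92/30 (111.53.177.92 - 111.53.177.95) does not contain 111.53.177.88
  111.53.177.120/30 (111.53.177.120 - 111.53.177.123) does not contain 111.53.177.88
  103.53.177.88/30 (103.53.177.88 - 103.53.177.91) does not contain 111.53.177.88
  111.53.177.72/30 (111.53.177.72 - 111.53.177.75) does not contain 111.53.177.88
  111.53.177.120/29 (111.53.177.120 - 111.53.177.127) does not contain 111.53.177.88
  111.53.179.0/25 (111.53.179.0 - 111.53.179.127) does not contain 111.53.177.88
  111.53.160.0/20 (111.53.160.0 - 111.53.175.255) does not contain 111.53.177.88
Longest matching prefix is /19 -> interface port5.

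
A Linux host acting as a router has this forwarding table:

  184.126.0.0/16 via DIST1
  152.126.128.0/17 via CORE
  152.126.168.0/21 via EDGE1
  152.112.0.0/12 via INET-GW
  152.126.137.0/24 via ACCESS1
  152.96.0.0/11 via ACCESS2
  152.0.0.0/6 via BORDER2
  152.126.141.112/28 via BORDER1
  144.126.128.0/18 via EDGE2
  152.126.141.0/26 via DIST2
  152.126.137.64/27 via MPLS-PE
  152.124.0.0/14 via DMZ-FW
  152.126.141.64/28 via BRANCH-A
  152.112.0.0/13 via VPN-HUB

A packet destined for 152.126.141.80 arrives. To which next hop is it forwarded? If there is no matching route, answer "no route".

CORE

Routes whose prefix contains 152.126.141.80:
  152.0.0.0/6 (152.0.0.0 - 155.255.255.255) -> BORDER2
  152.96.0.0/11 (152.96.0.0 - 152.127.255.255) -> ACCESS2
  152.112.0.0/12 (152.112.0.0 - 152.127.255.255) -> INET-GW
  152.124.0.0/14 (152.124.0.0 - 152.127.255.255) -> DMZ-FW
  152.126.128.0/17 (152.126.128.0 - 152.126.255.255) -> CORE
More-specific entries that do NOT match:
  152.126.141.112/28 (152.126.141.112 - 152.126.141.127) does not contain 152.126.141.80
  152.126.141.64/28 (152.126.141.64 - 152.126.141.79) does not contain 152.126.141.80
  152.126.137.64/27 (152.126.137.64 - 152.126.137.95) does not contain 152.126.141.80
  152.126.141.0/26 (152.126.141.0 - 152.126.141.63) does not contain 152.126.141.80
  152.126.137.0/24 (152.126.137.0 - 152.126.137.255) does not contain 152.126.141.80
  152.126.168.0/21 (152.126.168.0 - 152.126.175.255) does not contain 152.126.141.80
  144.126.128.0/18 (144.126.128.0 - 144.126.191.255) does not contain 152.126.141.80
Longest matching prefix is /17 -> next hop CORE.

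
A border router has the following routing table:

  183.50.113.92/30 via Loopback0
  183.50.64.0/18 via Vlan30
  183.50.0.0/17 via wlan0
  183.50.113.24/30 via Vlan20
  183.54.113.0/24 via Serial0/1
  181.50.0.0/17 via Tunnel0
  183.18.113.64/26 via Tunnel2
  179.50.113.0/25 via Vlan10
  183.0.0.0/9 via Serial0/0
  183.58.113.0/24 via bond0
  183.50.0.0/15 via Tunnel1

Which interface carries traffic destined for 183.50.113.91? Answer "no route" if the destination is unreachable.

Routes whose prefix contains 183.50.113.91:
  183.0.0.0/9 (183.0.0.0 - 183.127.255.255) -> Serial0/0
  183.50.0.0/15 (183.50.0.0 - 183.51.255.255) -> Tunnel1
  183.50.0.0/17 (183.50.0.0 - 183.50.127.255) -> wlan0
  183.50.64.0/18 (183.50.64.0 - 183.50.127.255) -> Vlan30
More-specific entries that do NOT match:
  183.50.113.92/30 (183.50.113.92 - 183.50.113.95) does not contain 183.50.113.91
  183.50.113.24/30 (183.50.113.24 - 183.50.113.27) does not contain 183.50.113.91
  183.18.113.64/26 (183.18.113.64 - 183.18.113.127) does not contain 183.50.113.91
  179.50.113.0/25 (179.50.113.0 - 179.50.113.127) does not contain 183.50.113.91
  183.54.113.0/24 (183.54.113.0 - 183.54.113.255) does not contain 183.50.113.91
  183.58.113.0/24 (183.58.113.0 - 183.58.113.255) does not contain 183.50.113.91
Longest matching prefix is /18 -> interface Vlan30.

Vlan30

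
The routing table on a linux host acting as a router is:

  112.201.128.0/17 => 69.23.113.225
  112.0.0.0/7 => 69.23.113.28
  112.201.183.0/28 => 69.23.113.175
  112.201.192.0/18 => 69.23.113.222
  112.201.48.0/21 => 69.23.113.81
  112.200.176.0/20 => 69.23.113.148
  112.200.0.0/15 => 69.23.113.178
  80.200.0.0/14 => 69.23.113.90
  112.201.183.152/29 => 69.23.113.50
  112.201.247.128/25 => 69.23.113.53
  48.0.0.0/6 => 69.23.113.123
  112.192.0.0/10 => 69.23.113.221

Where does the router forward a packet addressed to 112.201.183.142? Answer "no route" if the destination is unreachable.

Routes whose prefix contains 112.201.183.142:
  112.0.0.0/7 (112.0.0.0 - 113.255.255.255) -> 69.23.113.28
  112.192.0.0/10 (112.192.0.0 - 112.255.255.255) -> 69.23.113.221
  112.200.0.0/15 (112.200.0.0 - 112.201.255.255) -> 69.23.113.178
  112.201.128.0/17 (112.201.128.0 - 112.201.255.255) -> 69.23.113.225
More-specific entries that do NOT match:
  112.201.183.152/29 (112.201.183.152 - 112.201.183.159) does not contain 112.201.183.142
  112.201.183.0/28 (112.201.183.0 - 112.201.183.15) does not contain 112.201.183.142
  112.201.247.128/25 (112.201.247.128 - 112.201.247.255) does not contain 112.201.183.142
  112.201.48.0/21 (112.201.48.0 - 112.201.55.255) does not contain 112.201.183.142
  112.200.176.0/20 (112.200.176.0 - 112.200.191.255) does not contain 112.201.183.142
  112.201.192.0/18 (112.201.192.0 - 112.201.255.255) does not contain 112.201.183.142
Longest matching prefix is /17 -> next hop 69.23.113.225.

69.23.113.225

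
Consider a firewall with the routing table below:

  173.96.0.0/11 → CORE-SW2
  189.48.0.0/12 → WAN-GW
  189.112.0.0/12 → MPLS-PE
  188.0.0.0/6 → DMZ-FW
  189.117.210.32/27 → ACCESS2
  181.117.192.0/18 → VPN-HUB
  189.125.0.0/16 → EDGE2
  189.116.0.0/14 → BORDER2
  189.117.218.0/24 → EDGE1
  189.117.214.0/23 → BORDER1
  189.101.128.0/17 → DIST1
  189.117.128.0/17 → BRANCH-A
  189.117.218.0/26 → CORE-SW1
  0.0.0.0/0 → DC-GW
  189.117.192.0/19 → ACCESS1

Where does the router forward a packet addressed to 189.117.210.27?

Routes whose prefix contains 189.117.210.27:
  0.0.0.0/0 (default, matches everything) -> DC-GW
  188.0.0.0/6 (188.0.0.0 - 191.255.255.255) -> DMZ-FW
  189.112.0.0/12 (189.112.0.0 - 189.127.255.255) -> MPLS-PE
  189.116.0.0/14 (189.116.0.0 - 189.119.255.255) -> BORDER2
  189.117.128.0/17 (189.117.128.0 - 189.117.255.255) -> BRANCH-A
  189.117.192.0/19 (189.117.192.0 - 189.117.223.255) -> ACCESS1
More-specific entries that do NOT match:
  189.117.210.32/27 (189.117.210.32 - 189.117.210.63) does not contain 189.117.210.27
  189.117.218.0/26 (189.117.218.0 - 189.117.218.63) does not contain 189.117.210.27
  189.117.218.0/24 (189.117.218.0 - 189.117.218.255) does not contain 189.117.210.27
  189.117.214.0/23 (189.117.214.0 - 189.117.215.255) does not contain 189.117.210.27
Longest matching prefix is /19 -> next hop ACCESS1.

ACCESS1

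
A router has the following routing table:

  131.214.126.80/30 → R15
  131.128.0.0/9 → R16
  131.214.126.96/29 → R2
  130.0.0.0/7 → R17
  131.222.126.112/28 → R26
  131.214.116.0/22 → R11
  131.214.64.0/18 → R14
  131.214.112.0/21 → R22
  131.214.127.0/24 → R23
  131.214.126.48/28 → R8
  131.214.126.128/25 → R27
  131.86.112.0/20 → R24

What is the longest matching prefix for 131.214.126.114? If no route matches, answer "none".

Entries matching 131.214.126.114:
  130.0.0.0/7 (130.0.0.0 - 131.255.255.255)
  131.128.0.0/9 (131.128.0.0 - 131.255.255.255)
  131.214.64.0/18 (131.214.64.0 - 131.214.127.255)
Most specific is 131.214.64.0/18.

131.214.64.0/18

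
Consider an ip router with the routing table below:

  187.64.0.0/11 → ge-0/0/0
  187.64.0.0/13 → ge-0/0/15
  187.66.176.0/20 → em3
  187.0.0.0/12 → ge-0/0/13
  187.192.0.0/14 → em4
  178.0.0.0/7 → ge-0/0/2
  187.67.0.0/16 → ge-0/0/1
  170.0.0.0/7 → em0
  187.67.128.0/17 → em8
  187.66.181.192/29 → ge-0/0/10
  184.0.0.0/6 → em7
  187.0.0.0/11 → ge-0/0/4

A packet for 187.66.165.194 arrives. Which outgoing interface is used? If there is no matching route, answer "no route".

Routes whose prefix contains 187.66.165.194:
  184.0.0.0/6 (184.0.0.0 - 187.255.255.255) -> em7
  187.64.0.0/11 (187.64.0.0 - 187.95.255.255) -> ge-0/0/0
  187.64.0.0/13 (187.64.0.0 - 187.71.255.255) -> ge-0/0/15
More-specific entries that do NOT match:
  187.66.181.192/29 (187.66.181.192 - 187.66.181.199) does not contain 187.66.165.194
  187.66.176.0/20 (187.66.176.0 - 187.66.191.255) does not contain 187.66.165.194
  187.67.128.0/17 (187.67.128.0 - 187.67.255.255) does not contain 187.66.165.194
  187.67.0.0/16 (187.67.0.0 - 187.67.255.255) does not contain 187.66.165.194
  187.192.0.0/14 (187.192.0.0 - 187.195.255.255) does not contain 187.66.165.194
Longest matching prefix is /13 -> interface ge-0/0/15.

ge-0/0/15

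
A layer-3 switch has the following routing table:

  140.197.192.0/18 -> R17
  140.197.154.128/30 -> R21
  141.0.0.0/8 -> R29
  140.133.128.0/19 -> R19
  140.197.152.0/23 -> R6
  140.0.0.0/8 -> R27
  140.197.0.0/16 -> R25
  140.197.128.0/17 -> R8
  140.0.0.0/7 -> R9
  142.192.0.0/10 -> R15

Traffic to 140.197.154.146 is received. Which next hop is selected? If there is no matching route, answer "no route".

R8

Routes whose prefix contains 140.197.154.146:
  140.0.0.0/7 (140.0.0.0 - 141.255.255.255) -> R9
  140.0.0.0/8 (140.0.0.0 - 140.255.255.255) -> R27
  140.197.0.0/16 (140.197.0.0 - 140.197.255.255) -> R25
  140.197.128.0/17 (140.197.128.0 - 140.197.255.255) -> R8
More-specific entries that do NOT match:
  140.197.154.128/30 (140.197.154.128 - 140.197.154.131) does not contain 140.197.154.146
  140.197.152.0/23 (140.197.152.0 - 140.197.153.255) does not contain 140.197.154.146
  140.133.128.0/19 (140.133.128.0 - 140.133.159.255) does not contain 140.197.154.146
  140.197.192.0/18 (140.197.192.0 - 140.197.255.255) does not contain 140.197.154.146
Longest matching prefix is /17 -> next hop R8.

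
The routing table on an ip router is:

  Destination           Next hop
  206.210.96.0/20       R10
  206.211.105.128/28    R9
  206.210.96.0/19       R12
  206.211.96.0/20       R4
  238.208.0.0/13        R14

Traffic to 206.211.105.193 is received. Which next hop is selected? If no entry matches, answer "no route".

Routes whose prefix contains 206.211.105.193:
  206.211.96.0/20 (206.211.96.0 - 206.211.111.255) -> R4
More-specific entries that do NOT match:
  206.211.105.128/28 (206.211.105.128 - 206.211.105.143) does not contain 206.211.105.193
Longest matching prefix is /20 -> next hop R4.

R4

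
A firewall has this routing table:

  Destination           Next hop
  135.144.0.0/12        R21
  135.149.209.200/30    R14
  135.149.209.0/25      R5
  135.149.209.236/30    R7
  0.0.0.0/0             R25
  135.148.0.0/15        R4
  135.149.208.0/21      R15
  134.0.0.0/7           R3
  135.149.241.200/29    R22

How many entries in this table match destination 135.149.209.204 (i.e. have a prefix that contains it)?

Prefixes containing 135.149.209.204:
  0.0.0.0/0 (default, matches everything)
  134.0.0.0/7 (134.0.0.0 - 135.255.255.255)
  135.144.0.0/12 (135.144.0.0 - 135.159.255.255)
  135.148.0.0/15 (135.148.0.0 - 135.149.255.255)
  135.149.208.0/21 (135.149.208.0 - 135.149.215.255)
Total matching entries: 5.

5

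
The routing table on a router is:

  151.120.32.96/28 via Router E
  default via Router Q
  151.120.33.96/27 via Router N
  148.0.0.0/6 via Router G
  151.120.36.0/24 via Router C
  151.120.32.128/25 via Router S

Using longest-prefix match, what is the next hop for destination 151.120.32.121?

Routes whose prefix contains 151.120.32.121:
  0.0.0.0/0 (default, matches everything) -> Router Q
  148.0.0.0/6 (148.0.0.0 - 151.255.255.255) -> Router G
More-specific entries that do NOT match:
  151.120.32.96/28 (151.120.32.96 - 151.120.32.111) does not contain 151.120.32.121
  151.120.33.96/27 (151.120.33.96 - 151.120.33.127) does not contain 151.120.32.121
  151.120.32.128/25 (151.120.32.128 - 151.120.32.255) does not contain 151.120.32.121
  151.120.36.0/24 (151.120.36.0 - 151.120.36.255) does not contain 151.120.32.121
Longest matching prefix is /6 -> next hop Router G.

Router G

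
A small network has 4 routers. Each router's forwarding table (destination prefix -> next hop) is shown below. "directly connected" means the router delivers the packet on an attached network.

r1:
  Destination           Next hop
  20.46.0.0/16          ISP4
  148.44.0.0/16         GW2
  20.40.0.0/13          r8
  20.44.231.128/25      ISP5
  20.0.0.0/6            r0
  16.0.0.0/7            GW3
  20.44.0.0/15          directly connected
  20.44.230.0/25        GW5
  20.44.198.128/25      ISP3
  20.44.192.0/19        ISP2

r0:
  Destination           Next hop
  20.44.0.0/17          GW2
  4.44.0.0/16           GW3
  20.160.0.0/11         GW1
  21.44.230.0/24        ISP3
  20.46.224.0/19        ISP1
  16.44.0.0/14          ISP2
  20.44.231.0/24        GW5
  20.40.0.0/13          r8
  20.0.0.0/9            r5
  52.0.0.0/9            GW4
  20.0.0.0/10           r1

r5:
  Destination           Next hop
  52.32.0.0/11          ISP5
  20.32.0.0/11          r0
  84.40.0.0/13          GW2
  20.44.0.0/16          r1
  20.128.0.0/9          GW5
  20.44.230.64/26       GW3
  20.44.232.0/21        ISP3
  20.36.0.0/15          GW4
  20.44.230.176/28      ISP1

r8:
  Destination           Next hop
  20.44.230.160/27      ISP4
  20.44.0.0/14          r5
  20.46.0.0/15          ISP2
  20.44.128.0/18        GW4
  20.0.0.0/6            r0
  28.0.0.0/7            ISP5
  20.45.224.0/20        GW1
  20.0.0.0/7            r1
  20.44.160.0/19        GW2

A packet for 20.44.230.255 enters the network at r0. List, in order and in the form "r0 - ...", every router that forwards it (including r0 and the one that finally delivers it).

At r0: longest match for 20.44.230.255 is 20.40.0.0/13 -> r8
At r8: longest match for 20.44.230.255 is 20.44.0.0/14 -> r5
At r5: longest match for 20.44.230.255 is 20.44.0.0/16 -> r1
At r1: longest match for 20.44.230.255 is 20.44.0.0/15 -> directly connected

r0 - r8 - r5 - r1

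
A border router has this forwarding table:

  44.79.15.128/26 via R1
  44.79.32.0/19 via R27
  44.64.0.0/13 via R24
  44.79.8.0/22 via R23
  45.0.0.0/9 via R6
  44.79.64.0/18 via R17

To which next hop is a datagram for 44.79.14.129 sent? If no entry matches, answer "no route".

no route

No entry's prefix contains 44.79.14.129; there is no default route.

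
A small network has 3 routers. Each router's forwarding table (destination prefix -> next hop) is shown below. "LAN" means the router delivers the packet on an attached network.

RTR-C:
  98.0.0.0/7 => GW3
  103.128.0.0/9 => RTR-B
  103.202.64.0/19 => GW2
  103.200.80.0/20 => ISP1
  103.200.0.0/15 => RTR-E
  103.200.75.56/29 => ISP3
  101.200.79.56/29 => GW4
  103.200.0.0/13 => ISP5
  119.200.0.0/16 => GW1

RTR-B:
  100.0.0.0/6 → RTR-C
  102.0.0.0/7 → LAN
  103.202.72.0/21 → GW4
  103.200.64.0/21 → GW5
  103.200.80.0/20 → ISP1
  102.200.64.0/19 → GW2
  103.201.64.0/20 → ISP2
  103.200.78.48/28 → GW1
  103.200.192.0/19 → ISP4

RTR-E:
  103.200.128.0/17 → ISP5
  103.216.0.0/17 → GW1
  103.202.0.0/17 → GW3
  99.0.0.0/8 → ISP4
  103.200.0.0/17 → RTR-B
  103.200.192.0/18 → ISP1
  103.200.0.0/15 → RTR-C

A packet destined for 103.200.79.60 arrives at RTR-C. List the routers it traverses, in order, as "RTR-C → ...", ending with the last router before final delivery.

At RTR-C: longest match for 103.200.79.60 is 103.200.0.0/15 -> RTR-E
At RTR-E: longest match for 103.200.79.60 is 103.200.0.0/17 -> RTR-B
At RTR-B: longest match for 103.200.79.60 is 102.0.0.0/7 -> LAN

RTR-C → RTR-E → RTR-B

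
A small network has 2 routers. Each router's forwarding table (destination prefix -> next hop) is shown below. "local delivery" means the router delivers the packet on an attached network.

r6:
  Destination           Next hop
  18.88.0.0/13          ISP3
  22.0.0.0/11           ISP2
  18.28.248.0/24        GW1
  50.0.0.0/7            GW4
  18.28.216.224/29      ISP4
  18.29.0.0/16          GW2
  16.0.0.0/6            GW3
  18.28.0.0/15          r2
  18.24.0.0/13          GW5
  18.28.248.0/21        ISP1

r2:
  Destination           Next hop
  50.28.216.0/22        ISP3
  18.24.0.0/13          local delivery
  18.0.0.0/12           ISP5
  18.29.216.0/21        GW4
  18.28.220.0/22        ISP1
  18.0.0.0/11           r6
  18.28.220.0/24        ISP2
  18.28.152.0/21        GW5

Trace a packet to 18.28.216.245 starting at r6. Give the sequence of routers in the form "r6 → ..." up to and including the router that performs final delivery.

At r6: longest match for 18.28.216.245 is 18.28.0.0/15 -> r2
At r2: longest match for 18.28.216.245 is 18.24.0.0/13 -> local delivery

r6 → r2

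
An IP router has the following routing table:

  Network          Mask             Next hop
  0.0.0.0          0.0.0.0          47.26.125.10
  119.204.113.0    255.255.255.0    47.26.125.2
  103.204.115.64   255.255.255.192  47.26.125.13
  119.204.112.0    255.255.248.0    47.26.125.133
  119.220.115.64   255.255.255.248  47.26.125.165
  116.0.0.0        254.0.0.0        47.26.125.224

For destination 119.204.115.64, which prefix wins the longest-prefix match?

Entries matching 119.204.115.64:
  0.0.0.0/0 (default, matches everything)
  119.204.112.0/21 (119.204.112.0 - 119.204.119.255)
Most specific is 119.204.112.0/21.

119.204.112.0/21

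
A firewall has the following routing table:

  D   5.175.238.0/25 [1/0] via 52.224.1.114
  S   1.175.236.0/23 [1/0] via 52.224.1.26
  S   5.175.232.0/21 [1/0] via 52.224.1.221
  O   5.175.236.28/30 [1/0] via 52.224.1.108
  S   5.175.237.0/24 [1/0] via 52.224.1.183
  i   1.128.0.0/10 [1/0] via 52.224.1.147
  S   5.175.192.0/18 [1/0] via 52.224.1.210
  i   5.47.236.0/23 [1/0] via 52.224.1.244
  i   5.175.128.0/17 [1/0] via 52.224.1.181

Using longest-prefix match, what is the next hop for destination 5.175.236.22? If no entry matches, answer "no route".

Routes whose prefix contains 5.175.236.22:
  5.175.128.0/17 (5.175.128.0 - 5.175.255.255) -> 52.224.1.181
  5.175.192.0/18 (5.175.192.0 - 5.175.255.255) -> 52.224.1.210
  5.175.232.0/21 (5.175.232.0 - 5.175.239.255) -> 52.224.1.221
More-specific entries that do NOT match:
  5.175.236.28/30 (5.175.236.28 - 5.175.236.31) does not contain 5.175.236.22
  5.175.238.0/25 (5.175.238.0 - 5.175.238.127) does not contain 5.175.236.22
  5.175.237.0/24 (5.175.237.0 - 5.175.237.255) does not contain 5.175.236.22
  1.175.236.0/23 (1.175.236.0 - 1.175.237.255) does not contain 5.175.236.22
  5.47.236.0/23 (5.47.236.0 - 5.47.237.255) does not contain 5.175.236.22
Longest matching prefix is /21 -> next hop 52.224.1.221.

52.224.1.221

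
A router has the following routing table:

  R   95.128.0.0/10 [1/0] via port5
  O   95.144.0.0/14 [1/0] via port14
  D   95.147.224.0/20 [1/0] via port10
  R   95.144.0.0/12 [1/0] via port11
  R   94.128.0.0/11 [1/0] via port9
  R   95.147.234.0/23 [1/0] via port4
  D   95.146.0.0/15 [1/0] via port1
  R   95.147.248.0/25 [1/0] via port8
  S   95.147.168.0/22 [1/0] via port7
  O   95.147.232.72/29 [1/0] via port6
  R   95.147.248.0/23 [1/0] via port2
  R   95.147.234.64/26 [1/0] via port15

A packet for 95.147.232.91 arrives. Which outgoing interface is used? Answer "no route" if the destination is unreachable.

port10

Routes whose prefix contains 95.147.232.91:
  95.128.0.0/10 (95.128.0.0 - 95.191.255.255) -> port5
  95.144.0.0/12 (95.144.0.0 - 95.159.255.255) -> port11
  95.144.0.0/14 (95.144.0.0 - 95.147.255.255) -> port14
  95.146.0.0/15 (95.146.0.0 - 95.147.255.255) -> port1
  95.147.224.0/20 (95.147.224.0 - 95.147.239.255) -> port10
More-specific entries that do NOT match:
  95.147.232.72/29 (95.147.232.72 - 95.147.232.79) does not contain 95.147.232.91
  95.147.234.64/26 (95.147.234.64 - 95.147.234.127) does not contain 95.147.232.91
  95.147.248.0/25 (95.147.248.0 - 95.147.248.127) does not contain 95.147.232.91
  95.147.234.0/23 (95.147.234.0 - 95.147.235.255) does not contain 95.147.232.91
  95.147.248.0/23 (95.147.248.0 - 95.147.249.255) does not contain 95.147.232.91
  95.147.168.0/22 (95.147.168.0 - 95.147.171.255) does not contain 95.147.232.91
Longest matching prefix is /20 -> interface port10.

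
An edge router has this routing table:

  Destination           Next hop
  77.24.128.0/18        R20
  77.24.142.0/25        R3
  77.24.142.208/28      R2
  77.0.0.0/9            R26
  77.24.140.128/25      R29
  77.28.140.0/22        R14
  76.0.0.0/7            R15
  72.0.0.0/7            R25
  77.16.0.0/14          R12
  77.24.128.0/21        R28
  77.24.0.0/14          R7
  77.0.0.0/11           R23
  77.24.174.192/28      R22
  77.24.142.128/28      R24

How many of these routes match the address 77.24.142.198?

Prefixes containing 77.24.142.198:
  76.0.0.0/7 (76.0.0.0 - 77.255.255.255)
  77.0.0.0/9 (77.0.0.0 - 77.127.255.255)
  77.0.0.0/11 (77.0.0.0 - 77.31.255.255)
  77.24.0.0/14 (77.24.0.0 - 77.27.255.255)
  77.24.128.0/18 (77.24.128.0 - 77.24.191.255)
Total matching entries: 5.

5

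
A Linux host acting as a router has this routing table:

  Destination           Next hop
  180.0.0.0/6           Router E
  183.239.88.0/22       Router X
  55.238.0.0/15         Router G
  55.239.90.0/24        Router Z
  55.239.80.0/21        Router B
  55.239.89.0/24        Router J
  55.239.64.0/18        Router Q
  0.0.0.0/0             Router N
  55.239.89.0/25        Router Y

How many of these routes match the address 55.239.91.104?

3

Prefixes containing 55.239.91.104:
  0.0.0.0/0 (default, matches everything)
  55.238.0.0/15 (55.238.0.0 - 55.239.255.255)
  55.239.64.0/18 (55.239.64.0 - 55.239.127.255)
Total matching entries: 3.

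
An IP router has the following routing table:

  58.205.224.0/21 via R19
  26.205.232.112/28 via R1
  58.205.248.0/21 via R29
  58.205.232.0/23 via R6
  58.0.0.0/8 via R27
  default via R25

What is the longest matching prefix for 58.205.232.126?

Entries matching 58.205.232.126:
  0.0.0.0/0 (default, matches everything)
  58.0.0.0/8 (58.0.0.0 - 58.255.255.255)
  58.205.232.0/23 (58.205.232.0 - 58.205.233.255)
Most specific is 58.205.232.0/23.

58.205.232.0/23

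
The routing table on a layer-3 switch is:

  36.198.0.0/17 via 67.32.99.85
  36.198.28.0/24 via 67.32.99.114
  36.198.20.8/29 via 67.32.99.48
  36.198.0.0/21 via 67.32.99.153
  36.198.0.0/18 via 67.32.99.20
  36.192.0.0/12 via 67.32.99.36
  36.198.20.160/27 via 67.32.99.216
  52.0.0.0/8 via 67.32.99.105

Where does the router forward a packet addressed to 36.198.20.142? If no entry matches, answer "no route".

Routes whose prefix contains 36.198.20.142:
  36.192.0.0/12 (36.192.0.0 - 36.207.255.255) -> 67.32.99.36
  36.198.0.0/17 (36.198.0.0 - 36.198.127.255) -> 67.32.99.85
  36.198.0.0/18 (36.198.0.0 - 36.198.63.255) -> 67.32.99.20
More-specific entries that do NOT match:
  36.198.20.8/29 (36.198.20.8 - 36.198.20.15) does not contain 36.198.20.142
  36.198.20.160/27 (36.198.20.160 - 36.198.20.191) does not contain 36.198.20.142
  36.198.28.0/24 (36.198.28.0 - 36.198.28.255) does not contain 36.198.20.142
  36.198.0.0/21 (36.198.0.0 - 36.198.7.255) does not contain 36.198.20.142
Longest matching prefix is /18 -> next hop 67.32.99.20.

67.32.99.20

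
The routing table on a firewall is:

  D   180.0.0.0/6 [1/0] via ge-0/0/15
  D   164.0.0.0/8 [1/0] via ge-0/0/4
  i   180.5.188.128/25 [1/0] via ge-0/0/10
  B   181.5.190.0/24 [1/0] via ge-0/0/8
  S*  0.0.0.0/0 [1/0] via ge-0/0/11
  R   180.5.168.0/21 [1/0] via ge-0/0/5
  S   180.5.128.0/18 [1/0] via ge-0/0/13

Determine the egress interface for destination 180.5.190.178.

ge-0/0/13

Routes whose prefix contains 180.5.190.178:
  0.0.0.0/0 (default, matches everything) -> ge-0/0/11
  180.0.0.0/6 (180.0.0.0 - 183.255.255.255) -> ge-0/0/15
  180.5.128.0/18 (180.5.128.0 - 180.5.191.255) -> ge-0/0/13
More-specific entries that do NOT match:
  180.5.188.128/25 (180.5.188.128 - 180.5.188.255) does not contain 180.5.190.178
  181.5.190.0/24 (181.5.190.0 - 181.5.190.255) does not contain 180.5.190.178
  180.5.168.0/21 (180.5.168.0 - 180.5.175.255) does not contain 180.5.190.178
Longest matching prefix is /18 -> interface ge-0/0/13.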